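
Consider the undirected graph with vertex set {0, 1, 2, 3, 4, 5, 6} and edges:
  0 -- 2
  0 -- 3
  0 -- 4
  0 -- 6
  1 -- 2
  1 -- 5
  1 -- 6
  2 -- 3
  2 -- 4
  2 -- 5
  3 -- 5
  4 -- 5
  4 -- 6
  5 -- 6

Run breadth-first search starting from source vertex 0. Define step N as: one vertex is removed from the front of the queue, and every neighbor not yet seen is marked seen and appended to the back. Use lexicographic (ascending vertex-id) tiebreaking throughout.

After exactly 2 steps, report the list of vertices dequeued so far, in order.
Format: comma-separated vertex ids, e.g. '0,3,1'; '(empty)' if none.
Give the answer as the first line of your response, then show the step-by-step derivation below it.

0,2

step 1: dequeue 0; queue=[2,3,4,6]; order=0
step 2: dequeue 2; queue=[3,4,6,1,5]; order=0,2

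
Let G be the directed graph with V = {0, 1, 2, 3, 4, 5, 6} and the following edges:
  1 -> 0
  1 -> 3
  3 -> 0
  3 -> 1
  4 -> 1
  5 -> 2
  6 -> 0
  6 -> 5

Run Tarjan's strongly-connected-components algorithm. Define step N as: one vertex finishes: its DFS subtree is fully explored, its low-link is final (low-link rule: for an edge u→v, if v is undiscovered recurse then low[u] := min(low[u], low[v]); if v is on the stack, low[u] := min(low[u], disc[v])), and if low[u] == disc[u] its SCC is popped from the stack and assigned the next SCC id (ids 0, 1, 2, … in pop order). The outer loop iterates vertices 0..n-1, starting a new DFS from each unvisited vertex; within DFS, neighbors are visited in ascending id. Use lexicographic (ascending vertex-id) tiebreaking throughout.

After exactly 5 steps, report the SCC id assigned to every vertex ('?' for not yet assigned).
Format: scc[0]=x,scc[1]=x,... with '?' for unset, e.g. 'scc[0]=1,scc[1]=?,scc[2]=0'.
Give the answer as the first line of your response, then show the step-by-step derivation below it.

scc[0]=0,scc[1]=1,scc[2]=2,scc[3]=1,scc[4]=3,scc[5]=?,scc[6]=?

step 1: low=(low[0]=0,low[1]=?,low[2]=?,low[3]=?,low[4]=?,low[5]=?,low[6]=?); scc=(scc[0]=0,scc[1]=?,scc[2]=?,scc[3]=?,scc[4]=?,scc[5]=?,scc[6]=?)
step 2: low=(low[0]=0,low[1]=1,low[2]=?,low[3]=1,low[4]=?,low[5]=?,low[6]=?); scc=(scc[0]=0,scc[1]=?,scc[2]=?,scc[3]=?,scc[4]=?,scc[5]=?,scc[6]=?)
step 3: low=(low[0]=0,low[1]=1,low[2]=?,low[3]=1,low[4]=?,low[5]=?,low[6]=?); scc=(scc[0]=0,scc[1]=1,scc[2]=?,scc[3]=1,scc[4]=?,scc[5]=?,scc[6]=?)
step 4: low=(low[0]=0,low[1]=1,low[2]=3,low[3]=1,low[4]=?,low[5]=?,low[6]=?); scc=(scc[0]=0,scc[1]=1,scc[2]=2,scc[3]=1,scc[4]=?,scc[5]=?,scc[6]=?)
step 5: low=(low[0]=0,low[1]=1,low[2]=3,low[3]=1,low[4]=4,low[5]=?,low[6]=?); scc=(scc[0]=0,scc[1]=1,scc[2]=2,scc[3]=1,scc[4]=3,scc[5]=?,scc[6]=?)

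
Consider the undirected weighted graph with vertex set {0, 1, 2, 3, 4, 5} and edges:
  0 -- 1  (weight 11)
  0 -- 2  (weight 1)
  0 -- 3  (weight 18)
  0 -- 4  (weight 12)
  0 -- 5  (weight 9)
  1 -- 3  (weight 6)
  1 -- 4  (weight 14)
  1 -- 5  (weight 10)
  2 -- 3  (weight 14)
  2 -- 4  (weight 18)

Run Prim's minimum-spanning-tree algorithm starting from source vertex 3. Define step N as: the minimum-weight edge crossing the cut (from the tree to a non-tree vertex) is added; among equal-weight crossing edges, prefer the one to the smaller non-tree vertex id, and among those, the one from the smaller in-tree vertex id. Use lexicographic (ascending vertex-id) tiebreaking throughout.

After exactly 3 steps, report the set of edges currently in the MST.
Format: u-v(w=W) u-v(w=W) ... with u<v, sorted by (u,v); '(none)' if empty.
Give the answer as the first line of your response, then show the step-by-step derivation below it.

0-5(w=9) 1-3(w=6) 1-5(w=10)

step 1: add edge 1-3 (w=6); MST = {1-3(w=6)}
step 2: add edge 1-5 (w=10); MST = {1-3(w=6) 1-5(w=10)}
step 3: add edge 0-5 (w=9); MST = {0-5(w=9) 1-3(w=6) 1-5(w=10)}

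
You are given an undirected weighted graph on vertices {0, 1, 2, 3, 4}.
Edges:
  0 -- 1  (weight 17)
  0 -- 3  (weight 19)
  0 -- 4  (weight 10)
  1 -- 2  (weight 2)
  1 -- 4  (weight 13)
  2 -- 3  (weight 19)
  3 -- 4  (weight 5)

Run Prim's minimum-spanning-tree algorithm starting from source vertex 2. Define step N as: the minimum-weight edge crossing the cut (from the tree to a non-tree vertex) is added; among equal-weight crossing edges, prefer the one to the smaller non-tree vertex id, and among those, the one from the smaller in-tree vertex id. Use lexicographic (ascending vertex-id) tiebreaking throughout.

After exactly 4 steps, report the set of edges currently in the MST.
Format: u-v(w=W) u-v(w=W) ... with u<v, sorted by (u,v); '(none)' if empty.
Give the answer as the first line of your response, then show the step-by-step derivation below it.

0-4(w=10) 1-2(w=2) 1-4(w=13) 3-4(w=5)

step 1: add edge 1-2 (w=2); MST = {1-2(w=2)}
step 2: add edge 1-4 (w=13); MST = {1-2(w=2) 1-4(w=13)}
step 3: add edge 3-4 (w=5); MST = {1-2(w=2) 1-4(w=13) 3-4(w=5)}
step 4: add edge 0-4 (w=10); MST = {0-4(w=10) 1-2(w=2) 1-4(w=13) 3-4(w=5)}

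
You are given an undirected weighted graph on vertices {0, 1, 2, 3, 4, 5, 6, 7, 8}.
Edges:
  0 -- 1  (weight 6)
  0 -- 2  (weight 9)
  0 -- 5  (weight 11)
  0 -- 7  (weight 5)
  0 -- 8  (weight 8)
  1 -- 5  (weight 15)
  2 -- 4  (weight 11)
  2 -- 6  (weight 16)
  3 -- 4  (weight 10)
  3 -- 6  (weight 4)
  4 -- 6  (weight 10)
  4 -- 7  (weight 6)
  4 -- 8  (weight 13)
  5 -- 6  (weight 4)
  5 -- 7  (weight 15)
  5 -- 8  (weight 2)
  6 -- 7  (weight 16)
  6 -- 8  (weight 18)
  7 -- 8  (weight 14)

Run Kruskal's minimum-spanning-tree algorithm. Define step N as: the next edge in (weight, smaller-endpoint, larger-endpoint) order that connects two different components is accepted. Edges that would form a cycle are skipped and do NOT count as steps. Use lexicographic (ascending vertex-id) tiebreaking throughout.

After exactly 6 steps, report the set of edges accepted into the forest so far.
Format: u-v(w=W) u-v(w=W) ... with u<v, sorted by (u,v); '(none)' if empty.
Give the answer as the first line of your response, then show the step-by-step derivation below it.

0-1(w=6) 0-7(w=5) 3-6(w=4) 4-7(w=6) 5-6(w=4) 5-8(w=2)

step 1: add edge 5-8 (w=2); MST = {5-8(w=2)}
step 2: add edge 3-6 (w=4); MST = {3-6(w=4) 5-8(w=2)}
step 3: add edge 5-6 (w=4); MST = {3-6(w=4) 5-6(w=4) 5-8(w=2)}
step 4: add edge 0-7 (w=5); MST = {0-7(w=5) 3-6(w=4) 5-6(w=4) 5-8(w=2)}
step 5: add edge 0-1 (w=6); MST = {0-1(w=6) 0-7(w=5) 3-6(w=4) 5-6(w=4) 5-8(w=2)}
step 6: add edge 4-7 (w=6); MST = {0-1(w=6) 0-7(w=5) 3-6(w=4) 4-7(w=6) 5-6(w=4) 5-8(w=2)}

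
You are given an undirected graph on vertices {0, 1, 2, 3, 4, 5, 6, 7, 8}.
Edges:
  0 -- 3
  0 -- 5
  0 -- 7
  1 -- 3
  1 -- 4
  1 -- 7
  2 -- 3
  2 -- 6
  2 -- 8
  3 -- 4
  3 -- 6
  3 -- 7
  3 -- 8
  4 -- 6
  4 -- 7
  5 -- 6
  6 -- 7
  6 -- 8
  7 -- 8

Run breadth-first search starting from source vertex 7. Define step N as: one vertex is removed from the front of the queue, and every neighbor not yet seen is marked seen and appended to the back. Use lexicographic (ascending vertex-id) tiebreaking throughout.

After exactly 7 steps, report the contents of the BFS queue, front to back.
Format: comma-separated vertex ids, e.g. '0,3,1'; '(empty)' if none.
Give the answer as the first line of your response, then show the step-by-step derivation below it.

5,2

step 1: dequeue 7; queue=[0,1,3,4,6,8]; order=7
step 2: dequeue 0; queue=[1,3,4,6,8,5]; order=7,0
step 3: dequeue 1; queue=[3,4,6,8,5]; order=7,0,1
step 4: dequeue 3; queue=[4,6,8,5,2]; order=7,0,1,3
step 5: dequeue 4; queue=[6,8,5,2]; order=7,0,1,3,4
step 6: dequeue 6; queue=[8,5,2]; order=7,0,1,3,4,6
step 7: dequeue 8; queue=[5,2]; order=7,0,1,3,4,6,8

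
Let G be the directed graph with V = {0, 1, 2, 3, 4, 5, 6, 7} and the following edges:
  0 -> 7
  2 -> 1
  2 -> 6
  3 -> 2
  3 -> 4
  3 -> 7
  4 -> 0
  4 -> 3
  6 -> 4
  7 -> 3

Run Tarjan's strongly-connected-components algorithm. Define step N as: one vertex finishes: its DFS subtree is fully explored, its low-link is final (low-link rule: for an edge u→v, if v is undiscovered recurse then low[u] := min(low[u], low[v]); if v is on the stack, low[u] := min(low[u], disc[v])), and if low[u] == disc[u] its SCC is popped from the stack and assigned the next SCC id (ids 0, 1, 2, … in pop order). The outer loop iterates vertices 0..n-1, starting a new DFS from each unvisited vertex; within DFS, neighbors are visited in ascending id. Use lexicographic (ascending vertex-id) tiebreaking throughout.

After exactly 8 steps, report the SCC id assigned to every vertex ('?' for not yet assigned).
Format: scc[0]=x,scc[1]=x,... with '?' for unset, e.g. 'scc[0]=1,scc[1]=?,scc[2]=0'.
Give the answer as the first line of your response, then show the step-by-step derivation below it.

scc[0]=1,scc[1]=0,scc[2]=1,scc[3]=1,scc[4]=1,scc[5]=2,scc[6]=1,scc[7]=1

step 1: low=(low[0]=0,low[1]=4,low[2]=3,low[3]=2,low[4]=?,low[5]=?,low[6]=?,low[7]=1); scc=(scc[0]=?,scc[1]=0,scc[2]=?,scc[3]=?,scc[4]=?,scc[5]=?,scc[6]=?,scc[7]=?)
step 2: low=(low[0]=0,low[1]=4,low[2]=3,low[3]=2,low[4]=0,low[5]=?,low[6]=5,low[7]=1); scc=(scc[0]=?,scc[1]=0,scc[2]=?,scc[3]=?,scc[4]=?,scc[5]=?,scc[6]=?,scc[7]=?)
step 3: low=(low[0]=0,low[1]=4,low[2]=3,low[3]=2,low[4]=0,low[5]=?,low[6]=0,low[7]=1); scc=(scc[0]=?,scc[1]=0,scc[2]=?,scc[3]=?,scc[4]=?,scc[5]=?,scc[6]=?,scc[7]=?)
step 4: low=(low[0]=0,low[1]=4,low[2]=0,low[3]=2,low[4]=0,low[5]=?,low[6]=0,low[7]=1); scc=(scc[0]=?,scc[1]=0,scc[2]=?,scc[3]=?,scc[4]=?,scc[5]=?,scc[6]=?,scc[7]=?)
step 5: low=(low[0]=0,low[1]=4,low[2]=0,low[3]=0,low[4]=0,low[5]=?,low[6]=0,low[7]=1); scc=(scc[0]=?,scc[1]=0,scc[2]=?,scc[3]=?,scc[4]=?,scc[5]=?,scc[6]=?,scc[7]=?)
step 6: low=(low[0]=0,low[1]=4,low[2]=0,low[3]=0,low[4]=0,low[5]=?,low[6]=0,low[7]=0); scc=(scc[0]=?,scc[1]=0,scc[2]=?,scc[3]=?,scc[4]=?,scc[5]=?,scc[6]=?,scc[7]=?)
step 7: low=(low[0]=0,low[1]=4,low[2]=0,low[3]=0,low[4]=0,low[5]=?,low[6]=0,low[7]=0); scc=(scc[0]=1,scc[1]=0,scc[2]=1,scc[3]=1,scc[4]=1,scc[5]=?,scc[6]=1,scc[7]=1)
step 8: low=(low[0]=0,low[1]=4,low[2]=0,low[3]=0,low[4]=0,low[5]=7,low[6]=0,low[7]=0); scc=(scc[0]=1,scc[1]=0,scc[2]=1,scc[3]=1,scc[4]=1,scc[5]=2,scc[6]=1,scc[7]=1)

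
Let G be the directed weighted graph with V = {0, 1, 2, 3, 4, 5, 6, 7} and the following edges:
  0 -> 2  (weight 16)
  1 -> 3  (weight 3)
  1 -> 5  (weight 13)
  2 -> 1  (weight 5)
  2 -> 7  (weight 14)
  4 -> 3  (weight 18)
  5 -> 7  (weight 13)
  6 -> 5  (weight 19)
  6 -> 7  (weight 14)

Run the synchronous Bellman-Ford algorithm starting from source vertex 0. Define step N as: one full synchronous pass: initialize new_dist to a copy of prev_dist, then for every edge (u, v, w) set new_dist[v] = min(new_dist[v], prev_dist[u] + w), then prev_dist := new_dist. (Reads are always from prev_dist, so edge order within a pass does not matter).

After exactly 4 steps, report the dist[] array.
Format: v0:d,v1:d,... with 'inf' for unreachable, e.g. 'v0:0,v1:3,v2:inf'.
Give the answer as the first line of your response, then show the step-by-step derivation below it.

v0:0,v1:21,v2:16,v3:24,v4:inf,v5:34,v6:inf,v7:30

step 1: dist = v0:0,v1:inf,v2:16,v3:inf,v4:inf,v5:inf,v6:inf,v7:inf
step 2: dist = v0:0,v1:21,v2:16,v3:inf,v4:inf,v5:inf,v6:inf,v7:30
step 3: dist = v0:0,v1:21,v2:16,v3:24,v4:inf,v5:34,v6:inf,v7:30
step 4: dist = v0:0,v1:21,v2:16,v3:24,v4:inf,v5:34,v6:inf,v7:30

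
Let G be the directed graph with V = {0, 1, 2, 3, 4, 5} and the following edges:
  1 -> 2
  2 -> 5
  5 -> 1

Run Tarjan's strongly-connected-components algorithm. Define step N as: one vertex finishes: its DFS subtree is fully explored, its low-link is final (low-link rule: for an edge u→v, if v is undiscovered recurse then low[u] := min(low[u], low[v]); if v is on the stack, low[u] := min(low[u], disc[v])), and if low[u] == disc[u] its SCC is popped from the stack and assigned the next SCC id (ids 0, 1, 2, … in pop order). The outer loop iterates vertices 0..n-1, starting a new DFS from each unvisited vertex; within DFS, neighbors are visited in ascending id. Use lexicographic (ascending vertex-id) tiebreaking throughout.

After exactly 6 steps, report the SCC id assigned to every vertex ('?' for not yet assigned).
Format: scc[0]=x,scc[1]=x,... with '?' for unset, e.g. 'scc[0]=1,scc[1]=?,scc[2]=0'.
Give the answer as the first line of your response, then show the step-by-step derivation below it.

scc[0]=0,scc[1]=1,scc[2]=1,scc[3]=2,scc[4]=3,scc[5]=1

step 1: low=(low[0]=0,low[1]=?,low[2]=?,low[3]=?,low[4]=?,low[5]=?); scc=(scc[0]=0,scc[1]=?,scc[2]=?,scc[3]=?,scc[4]=?,scc[5]=?)
step 2: low=(low[0]=0,low[1]=1,low[2]=2,low[3]=?,low[4]=?,low[5]=1); scc=(scc[0]=0,scc[1]=?,scc[2]=?,scc[3]=?,scc[4]=?,scc[5]=?)
step 3: low=(low[0]=0,low[1]=1,low[2]=1,low[3]=?,low[4]=?,low[5]=1); scc=(scc[0]=0,scc[1]=?,scc[2]=?,scc[3]=?,scc[4]=?,scc[5]=?)
step 4: low=(low[0]=0,low[1]=1,low[2]=1,low[3]=?,low[4]=?,low[5]=1); scc=(scc[0]=0,scc[1]=1,scc[2]=1,scc[3]=?,scc[4]=?,scc[5]=1)
step 5: low=(low[0]=0,low[1]=1,low[2]=1,low[3]=4,low[4]=?,low[5]=1); scc=(scc[0]=0,scc[1]=1,scc[2]=1,scc[3]=2,scc[4]=?,scc[5]=1)
step 6: low=(low[0]=0,low[1]=1,low[2]=1,low[3]=4,low[4]=5,low[5]=1); scc=(scc[0]=0,scc[1]=1,scc[2]=1,scc[3]=2,scc[4]=3,scc[5]=1)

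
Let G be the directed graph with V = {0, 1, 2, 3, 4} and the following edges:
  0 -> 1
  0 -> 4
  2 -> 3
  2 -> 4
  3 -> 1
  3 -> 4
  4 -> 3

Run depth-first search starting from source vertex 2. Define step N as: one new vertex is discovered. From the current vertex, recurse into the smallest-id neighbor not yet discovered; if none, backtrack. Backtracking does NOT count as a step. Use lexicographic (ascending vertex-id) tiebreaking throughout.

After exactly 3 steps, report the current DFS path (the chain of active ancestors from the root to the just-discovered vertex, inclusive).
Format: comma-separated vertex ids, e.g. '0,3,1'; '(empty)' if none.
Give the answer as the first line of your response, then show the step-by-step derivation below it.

2,3,1

step 1: discover 2; path=2; order=2
step 2: discover 3; path=2>3; order=2,3
step 3: discover 1; path=2>3>1; order=2,3,1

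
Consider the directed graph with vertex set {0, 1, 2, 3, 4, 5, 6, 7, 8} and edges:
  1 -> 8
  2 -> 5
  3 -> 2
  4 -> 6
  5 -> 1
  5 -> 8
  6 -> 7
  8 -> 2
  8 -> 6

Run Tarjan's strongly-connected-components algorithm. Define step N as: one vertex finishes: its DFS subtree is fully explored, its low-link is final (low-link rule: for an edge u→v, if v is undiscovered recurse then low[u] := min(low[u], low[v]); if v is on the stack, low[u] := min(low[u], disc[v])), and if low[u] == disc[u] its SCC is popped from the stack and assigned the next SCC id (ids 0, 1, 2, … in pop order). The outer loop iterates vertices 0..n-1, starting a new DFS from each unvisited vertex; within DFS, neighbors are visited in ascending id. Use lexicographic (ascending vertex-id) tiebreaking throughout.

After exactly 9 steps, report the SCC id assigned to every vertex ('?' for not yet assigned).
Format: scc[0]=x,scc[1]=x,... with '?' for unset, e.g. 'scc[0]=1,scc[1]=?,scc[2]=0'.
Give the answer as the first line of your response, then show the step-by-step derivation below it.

scc[0]=0,scc[1]=3,scc[2]=3,scc[3]=4,scc[4]=5,scc[5]=3,scc[6]=2,scc[7]=1,scc[8]=3

step 1: low=(low[0]=0,low[1]=?,low[2]=?,low[3]=?,low[4]=?,low[5]=?,low[6]=?,low[7]=?,low[8]=?); scc=(scc[0]=0,scc[1]=?,scc[2]=?,scc[3]=?,scc[4]=?,scc[5]=?,scc[6]=?,scc[7]=?,scc[8]=?)
step 2: low=(low[0]=0,low[1]=1,low[2]=3,low[3]=?,low[4]=?,low[5]=1,low[6]=?,low[7]=?,low[8]=2); scc=(scc[0]=0,scc[1]=?,scc[2]=?,scc[3]=?,scc[4]=?,scc[5]=?,scc[6]=?,scc[7]=?,scc[8]=?)
step 3: low=(low[0]=0,low[1]=1,low[2]=1,low[3]=?,low[4]=?,low[5]=1,low[6]=?,low[7]=?,low[8]=2); scc=(scc[0]=0,scc[1]=?,scc[2]=?,scc[3]=?,scc[4]=?,scc[5]=?,scc[6]=?,scc[7]=?,scc[8]=?)
step 4: low=(low[0]=0,low[1]=1,low[2]=1,low[3]=?,low[4]=?,low[5]=1,low[6]=5,low[7]=6,low[8]=1); scc=(scc[0]=0,scc[1]=?,scc[2]=?,scc[3]=?,scc[4]=?,scc[5]=?,scc[6]=?,scc[7]=1,scc[8]=?)
step 5: low=(low[0]=0,low[1]=1,low[2]=1,low[3]=?,low[4]=?,low[5]=1,low[6]=5,low[7]=6,low[8]=1); scc=(scc[0]=0,scc[1]=?,scc[2]=?,scc[3]=?,scc[4]=?,scc[5]=?,scc[6]=2,scc[7]=1,scc[8]=?)
step 6: low=(low[0]=0,low[1]=1,low[2]=1,low[3]=?,low[4]=?,low[5]=1,low[6]=5,low[7]=6,low[8]=1); scc=(scc[0]=0,scc[1]=?,scc[2]=?,scc[3]=?,scc[4]=?,scc[5]=?,scc[6]=2,scc[7]=1,scc[8]=?)
step 7: low=(low[0]=0,low[1]=1,low[2]=1,low[3]=?,low[4]=?,low[5]=1,low[6]=5,low[7]=6,low[8]=1); scc=(scc[0]=0,scc[1]=3,scc[2]=3,scc[3]=?,scc[4]=?,scc[5]=3,scc[6]=2,scc[7]=1,scc[8]=3)
step 8: low=(low[0]=0,low[1]=1,low[2]=1,low[3]=7,low[4]=?,low[5]=1,low[6]=5,low[7]=6,low[8]=1); scc=(scc[0]=0,scc[1]=3,scc[2]=3,scc[3]=4,scc[4]=?,scc[5]=3,scc[6]=2,scc[7]=1,scc[8]=3)
step 9: low=(low[0]=0,low[1]=1,low[2]=1,low[3]=7,low[4]=8,low[5]=1,low[6]=5,low[7]=6,low[8]=1); scc=(scc[0]=0,scc[1]=3,scc[2]=3,scc[3]=4,scc[4]=5,scc[5]=3,scc[6]=2,scc[7]=1,scc[8]=3)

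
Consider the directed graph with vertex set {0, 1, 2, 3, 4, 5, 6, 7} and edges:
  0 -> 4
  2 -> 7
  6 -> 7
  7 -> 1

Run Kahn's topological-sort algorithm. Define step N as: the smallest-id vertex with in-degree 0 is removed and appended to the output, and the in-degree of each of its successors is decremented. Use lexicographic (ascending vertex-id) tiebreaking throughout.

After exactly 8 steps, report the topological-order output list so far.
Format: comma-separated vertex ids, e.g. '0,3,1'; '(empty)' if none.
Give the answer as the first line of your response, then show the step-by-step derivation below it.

0,2,3,4,5,6,7,1

step 1: output 0; order=[0]; indeg=(0,1,0,0,0,0,0,2)
step 2: output 2; order=[0,2]; indeg=(0,1,0,0,0,0,0,1)
step 3: output 3; order=[0,2,3]; indeg=(0,1,0,0,0,0,0,1)
step 4: output 4; order=[0,2,3,4]; indeg=(0,1,0,0,0,0,0,1)
step 5: output 5; order=[0,2,3,4,5]; indeg=(0,1,0,0,0,0,0,1)
step 6: output 6; order=[0,2,3,4,5,6]; indeg=(0,1,0,0,0,0,0,0)
step 7: output 7; order=[0,2,3,4,5,6,7]; indeg=(0,0,0,0,0,0,0,0)
step 8: output 1; order=[0,2,3,4,5,6,7,1]; indeg=(0,0,0,0,0,0,0,0)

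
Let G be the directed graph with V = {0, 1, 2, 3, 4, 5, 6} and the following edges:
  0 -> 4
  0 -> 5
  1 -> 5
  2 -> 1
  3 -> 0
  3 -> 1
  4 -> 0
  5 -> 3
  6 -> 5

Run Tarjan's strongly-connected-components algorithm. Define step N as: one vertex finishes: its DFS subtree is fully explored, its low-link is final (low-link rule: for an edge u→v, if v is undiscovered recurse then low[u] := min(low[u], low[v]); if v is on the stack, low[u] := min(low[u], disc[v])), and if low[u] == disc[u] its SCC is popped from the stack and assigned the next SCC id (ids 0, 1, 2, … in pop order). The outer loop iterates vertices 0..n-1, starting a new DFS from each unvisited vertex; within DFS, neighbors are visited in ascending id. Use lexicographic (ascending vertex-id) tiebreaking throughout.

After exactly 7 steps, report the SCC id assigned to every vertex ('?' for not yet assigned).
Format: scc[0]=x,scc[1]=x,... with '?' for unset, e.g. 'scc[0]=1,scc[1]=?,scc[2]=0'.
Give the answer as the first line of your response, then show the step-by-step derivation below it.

scc[0]=0,scc[1]=0,scc[2]=1,scc[3]=0,scc[4]=0,scc[5]=0,scc[6]=2

step 1: low=(low[0]=0,low[1]=?,low[2]=?,low[3]=?,low[4]=0,low[5]=?,low[6]=?); scc=(scc[0]=?,scc[1]=?,scc[2]=?,scc[3]=?,scc[4]=?,scc[5]=?,scc[6]=?)
step 2: low=(low[0]=0,low[1]=2,low[2]=?,low[3]=0,low[4]=0,low[5]=2,low[6]=?); scc=(scc[0]=?,scc[1]=?,scc[2]=?,scc[3]=?,scc[4]=?,scc[5]=?,scc[6]=?)
step 3: low=(low[0]=0,low[1]=2,low[2]=?,low[3]=0,low[4]=0,low[5]=2,low[6]=?); scc=(scc[0]=?,scc[1]=?,scc[2]=?,scc[3]=?,scc[4]=?,scc[5]=?,scc[6]=?)
step 4: low=(low[0]=0,low[1]=2,low[2]=?,low[3]=0,low[4]=0,low[5]=0,low[6]=?); scc=(scc[0]=?,scc[1]=?,scc[2]=?,scc[3]=?,scc[4]=?,scc[5]=?,scc[6]=?)
step 5: low=(low[0]=0,low[1]=2,low[2]=?,low[3]=0,low[4]=0,low[5]=0,low[6]=?); scc=(scc[0]=0,scc[1]=0,scc[2]=?,scc[3]=0,scc[4]=0,scc[5]=0,scc[6]=?)
step 6: low=(low[0]=0,low[1]=2,low[2]=5,low[3]=0,low[4]=0,low[5]=0,low[6]=?); scc=(scc[0]=0,scc[1]=0,scc[2]=1,scc[3]=0,scc[4]=0,scc[5]=0,scc[6]=?)
step 7: low=(low[0]=0,low[1]=2,low[2]=5,low[3]=0,low[4]=0,low[5]=0,low[6]=6); scc=(scc[0]=0,scc[1]=0,scc[2]=1,scc[3]=0,scc[4]=0,scc[5]=0,scc[6]=2)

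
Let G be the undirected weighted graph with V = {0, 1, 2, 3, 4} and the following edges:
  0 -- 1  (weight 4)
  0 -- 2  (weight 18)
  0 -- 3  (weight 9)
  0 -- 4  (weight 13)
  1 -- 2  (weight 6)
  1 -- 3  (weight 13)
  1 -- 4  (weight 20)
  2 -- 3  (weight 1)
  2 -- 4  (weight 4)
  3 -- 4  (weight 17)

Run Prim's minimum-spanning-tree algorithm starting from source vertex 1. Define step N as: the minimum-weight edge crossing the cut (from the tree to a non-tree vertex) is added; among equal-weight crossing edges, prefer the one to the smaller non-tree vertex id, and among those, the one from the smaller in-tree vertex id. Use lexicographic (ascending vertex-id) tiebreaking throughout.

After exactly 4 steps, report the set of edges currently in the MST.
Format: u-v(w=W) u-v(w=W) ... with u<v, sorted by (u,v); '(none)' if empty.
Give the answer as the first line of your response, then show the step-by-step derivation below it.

0-1(w=4) 1-2(w=6) 2-3(w=1) 2-4(w=4)

step 1: add edge 0-1 (w=4); MST = {0-1(w=4)}
step 2: add edge 1-2 (w=6); MST = {0-1(w=4) 1-2(w=6)}
step 3: add edge 2-3 (w=1); MST = {0-1(w=4) 1-2(w=6) 2-3(w=1)}
step 4: add edge 2-4 (w=4); MST = {0-1(w=4) 1-2(w=6) 2-3(w=1) 2-4(w=4)}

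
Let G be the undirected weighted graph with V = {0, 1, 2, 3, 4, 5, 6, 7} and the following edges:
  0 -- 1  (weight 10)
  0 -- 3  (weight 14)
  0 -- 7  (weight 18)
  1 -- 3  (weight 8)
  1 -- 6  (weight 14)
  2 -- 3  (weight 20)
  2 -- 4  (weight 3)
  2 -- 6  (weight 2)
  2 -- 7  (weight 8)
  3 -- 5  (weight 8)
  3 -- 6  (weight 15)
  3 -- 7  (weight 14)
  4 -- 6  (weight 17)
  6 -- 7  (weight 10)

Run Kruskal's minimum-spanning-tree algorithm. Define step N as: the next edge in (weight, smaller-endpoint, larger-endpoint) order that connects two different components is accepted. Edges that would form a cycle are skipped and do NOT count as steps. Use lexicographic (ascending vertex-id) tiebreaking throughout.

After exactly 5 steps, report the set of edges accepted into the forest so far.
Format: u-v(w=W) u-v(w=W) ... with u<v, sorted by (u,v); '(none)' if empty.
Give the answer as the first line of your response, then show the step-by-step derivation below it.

1-3(w=8) 2-4(w=3) 2-6(w=2) 2-7(w=8) 3-5(w=8)

step 1: add edge 2-6 (w=2); MST = {2-6(w=2)}
step 2: add edge 2-4 (w=3); MST = {2-4(w=3) 2-6(w=2)}
step 3: add edge 1-3 (w=8); MST = {1-3(w=8) 2-4(w=3) 2-6(w=2)}
step 4: add edge 2-7 (w=8); MST = {1-3(w=8) 2-4(w=3) 2-6(w=2) 2-7(w=8)}
step 5: add edge 3-5 (w=8); MST = {1-3(w=8) 2-4(w=3) 2-6(w=2) 2-7(w=8) 3-5(w=8)}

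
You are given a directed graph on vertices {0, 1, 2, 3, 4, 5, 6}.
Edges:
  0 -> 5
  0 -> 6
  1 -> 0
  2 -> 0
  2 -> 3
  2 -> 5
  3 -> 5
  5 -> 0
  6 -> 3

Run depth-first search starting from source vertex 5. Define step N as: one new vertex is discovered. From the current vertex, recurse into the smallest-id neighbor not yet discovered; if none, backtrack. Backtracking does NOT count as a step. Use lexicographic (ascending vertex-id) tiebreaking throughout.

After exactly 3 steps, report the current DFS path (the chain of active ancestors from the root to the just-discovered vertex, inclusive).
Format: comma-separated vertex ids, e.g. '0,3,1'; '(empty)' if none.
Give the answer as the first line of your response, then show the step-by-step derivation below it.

5,0,6

step 1: discover 5; path=5; order=5
step 2: discover 0; path=5>0; order=5,0
step 3: discover 6; path=5>0>6; order=5,0,6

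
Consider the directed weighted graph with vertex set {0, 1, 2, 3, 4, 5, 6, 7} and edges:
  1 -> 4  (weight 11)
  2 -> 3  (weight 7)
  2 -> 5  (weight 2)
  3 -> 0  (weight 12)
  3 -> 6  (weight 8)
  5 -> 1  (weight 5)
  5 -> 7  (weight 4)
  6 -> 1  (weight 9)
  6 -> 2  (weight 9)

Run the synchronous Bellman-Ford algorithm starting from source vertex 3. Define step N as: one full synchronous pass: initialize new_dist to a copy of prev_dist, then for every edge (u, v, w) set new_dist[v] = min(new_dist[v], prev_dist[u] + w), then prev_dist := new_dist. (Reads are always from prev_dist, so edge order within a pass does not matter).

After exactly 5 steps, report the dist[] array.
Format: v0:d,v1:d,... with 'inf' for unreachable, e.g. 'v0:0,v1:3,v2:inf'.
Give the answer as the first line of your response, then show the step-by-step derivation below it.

v0:12,v1:17,v2:17,v3:0,v4:28,v5:19,v6:8,v7:23

step 1: dist = v0:12,v1:inf,v2:inf,v3:0,v4:inf,v5:inf,v6:8,v7:inf
step 2: dist = v0:12,v1:17,v2:17,v3:0,v4:inf,v5:inf,v6:8,v7:inf
step 3: dist = v0:12,v1:17,v2:17,v3:0,v4:28,v5:19,v6:8,v7:inf
step 4: dist = v0:12,v1:17,v2:17,v3:0,v4:28,v5:19,v6:8,v7:23
step 5: dist = v0:12,v1:17,v2:17,v3:0,v4:28,v5:19,v6:8,v7:23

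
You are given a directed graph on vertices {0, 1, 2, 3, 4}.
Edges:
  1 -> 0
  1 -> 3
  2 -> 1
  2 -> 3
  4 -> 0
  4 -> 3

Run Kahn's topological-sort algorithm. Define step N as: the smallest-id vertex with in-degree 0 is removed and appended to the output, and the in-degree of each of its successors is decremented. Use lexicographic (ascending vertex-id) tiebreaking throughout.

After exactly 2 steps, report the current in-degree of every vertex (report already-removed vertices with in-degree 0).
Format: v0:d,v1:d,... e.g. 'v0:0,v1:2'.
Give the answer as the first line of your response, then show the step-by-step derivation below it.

v0:1,v1:0,v2:0,v3:1,v4:0

step 1: output 2; order=[2]; indeg=(2,0,0,2,0)
step 2: output 1; order=[2,1]; indeg=(1,0,0,1,0)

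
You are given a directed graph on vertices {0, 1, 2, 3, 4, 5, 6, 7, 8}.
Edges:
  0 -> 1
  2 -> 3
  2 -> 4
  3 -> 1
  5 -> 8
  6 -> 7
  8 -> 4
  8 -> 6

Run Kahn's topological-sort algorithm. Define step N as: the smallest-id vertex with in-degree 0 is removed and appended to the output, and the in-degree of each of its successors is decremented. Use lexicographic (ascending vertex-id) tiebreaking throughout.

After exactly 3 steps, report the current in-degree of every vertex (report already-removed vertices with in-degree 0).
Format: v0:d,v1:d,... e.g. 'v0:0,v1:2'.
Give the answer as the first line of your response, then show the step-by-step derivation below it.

v0:0,v1:0,v2:0,v3:0,v4:1,v5:0,v6:1,v7:1,v8:1

step 1: output 0; order=[0]; indeg=(0,1,0,1,2,0,1,1,1)
step 2: output 2; order=[0,2]; indeg=(0,1,0,0,1,0,1,1,1)
step 3: output 3; order=[0,2,3]; indeg=(0,0,0,0,1,0,1,1,1)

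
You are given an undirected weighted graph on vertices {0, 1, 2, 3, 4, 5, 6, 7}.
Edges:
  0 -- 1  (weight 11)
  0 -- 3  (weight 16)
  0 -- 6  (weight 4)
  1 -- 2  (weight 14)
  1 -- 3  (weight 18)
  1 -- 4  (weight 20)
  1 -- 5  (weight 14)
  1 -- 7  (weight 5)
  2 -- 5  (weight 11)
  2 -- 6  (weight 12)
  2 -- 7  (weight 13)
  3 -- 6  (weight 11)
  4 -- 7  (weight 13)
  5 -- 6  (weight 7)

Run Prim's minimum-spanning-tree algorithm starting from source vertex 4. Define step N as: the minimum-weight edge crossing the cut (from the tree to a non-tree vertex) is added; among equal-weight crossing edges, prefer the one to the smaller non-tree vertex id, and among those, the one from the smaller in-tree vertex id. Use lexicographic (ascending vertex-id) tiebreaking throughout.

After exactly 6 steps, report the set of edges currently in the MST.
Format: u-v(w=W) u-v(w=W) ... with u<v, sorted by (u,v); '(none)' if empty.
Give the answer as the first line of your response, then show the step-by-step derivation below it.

0-1(w=11) 0-6(w=4) 1-7(w=5) 2-5(w=11) 4-7(w=13) 5-6(w=7)

step 1: add edge 4-7 (w=13); MST = {4-7(w=13)}
step 2: add edge 1-7 (w=5); MST = {1-7(w=5) 4-7(w=13)}
step 3: add edge 0-1 (w=11); MST = {0-1(w=11) 1-7(w=5) 4-7(w=13)}
step 4: add edge 0-6 (w=4); MST = {0-1(w=11) 0-6(w=4) 1-7(w=5) 4-7(w=13)}
step 5: add edge 5-6 (w=7); MST = {0-1(w=11) 0-6(w=4) 1-7(w=5) 4-7(w=13) 5-6(w=7)}
step 6: add edge 2-5 (w=11); MST = {0-1(w=11) 0-6(w=4) 1-7(w=5) 2-5(w=11) 4-7(w=13) 5-6(w=7)}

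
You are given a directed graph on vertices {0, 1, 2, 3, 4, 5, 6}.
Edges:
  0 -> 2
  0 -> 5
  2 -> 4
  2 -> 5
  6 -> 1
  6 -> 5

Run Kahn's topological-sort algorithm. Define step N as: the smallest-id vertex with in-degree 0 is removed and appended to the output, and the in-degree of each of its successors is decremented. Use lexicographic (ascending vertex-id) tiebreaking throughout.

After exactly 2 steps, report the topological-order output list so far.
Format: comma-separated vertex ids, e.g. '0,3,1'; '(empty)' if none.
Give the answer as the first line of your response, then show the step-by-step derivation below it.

0,2

step 1: output 0; order=[0]; indeg=(0,1,0,0,1,2,0)
step 2: output 2; order=[0,2]; indeg=(0,1,0,0,0,1,0)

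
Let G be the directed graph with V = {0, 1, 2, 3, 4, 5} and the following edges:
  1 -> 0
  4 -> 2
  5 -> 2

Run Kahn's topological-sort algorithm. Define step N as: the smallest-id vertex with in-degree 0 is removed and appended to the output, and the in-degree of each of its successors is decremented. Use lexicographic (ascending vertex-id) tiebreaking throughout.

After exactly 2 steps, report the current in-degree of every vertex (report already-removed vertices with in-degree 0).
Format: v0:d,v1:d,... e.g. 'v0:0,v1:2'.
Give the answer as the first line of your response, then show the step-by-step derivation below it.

v0:0,v1:0,v2:2,v3:0,v4:0,v5:0

step 1: output 1; order=[1]; indeg=(0,0,2,0,0,0)
step 2: output 0; order=[1,0]; indeg=(0,0,2,0,0,0)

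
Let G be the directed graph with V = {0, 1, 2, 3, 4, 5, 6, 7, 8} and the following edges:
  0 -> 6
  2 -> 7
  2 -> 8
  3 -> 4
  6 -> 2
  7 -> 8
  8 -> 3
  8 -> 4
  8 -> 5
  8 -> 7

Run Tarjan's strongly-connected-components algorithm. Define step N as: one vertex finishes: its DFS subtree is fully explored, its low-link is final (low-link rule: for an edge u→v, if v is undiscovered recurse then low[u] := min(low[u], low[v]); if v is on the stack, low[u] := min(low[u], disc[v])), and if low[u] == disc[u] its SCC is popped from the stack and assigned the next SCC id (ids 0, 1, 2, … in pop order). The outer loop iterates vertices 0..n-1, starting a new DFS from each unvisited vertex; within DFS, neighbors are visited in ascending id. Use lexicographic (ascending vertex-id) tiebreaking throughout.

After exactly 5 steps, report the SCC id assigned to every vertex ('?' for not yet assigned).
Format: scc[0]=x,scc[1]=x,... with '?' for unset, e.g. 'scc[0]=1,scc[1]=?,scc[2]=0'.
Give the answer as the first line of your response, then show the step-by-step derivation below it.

scc[0]=?,scc[1]=?,scc[2]=?,scc[3]=1,scc[4]=0,scc[5]=2,scc[6]=?,scc[7]=3,scc[8]=3

step 1: low=(low[0]=0,low[1]=?,low[2]=2,low[3]=5,low[4]=6,low[5]=?,low[6]=1,low[7]=3,low[8]=4); scc=(scc[0]=?,scc[1]=?,scc[2]=?,scc[3]=?,scc[4]=0,scc[5]=?,scc[6]=?,scc[7]=?,scc[8]=?)
step 2: low=(low[0]=0,low[1]=?,low[2]=2,low[3]=5,low[4]=6,low[5]=?,low[6]=1,low[7]=3,low[8]=4); scc=(scc[0]=?,scc[1]=?,scc[2]=?,scc[3]=1,scc[4]=0,scc[5]=?,scc[6]=?,scc[7]=?,scc[8]=?)
step 3: low=(low[0]=0,low[1]=?,low[2]=2,low[3]=5,low[4]=6,low[5]=7,low[6]=1,low[7]=3,low[8]=4); scc=(scc[0]=?,scc[1]=?,scc[2]=?,scc[3]=1,scc[4]=0,scc[5]=2,scc[6]=?,scc[7]=?,scc[8]=?)
step 4: low=(low[0]=0,low[1]=?,low[2]=2,low[3]=5,low[4]=6,low[5]=7,low[6]=1,low[7]=3,low[8]=3); scc=(scc[0]=?,scc[1]=?,scc[2]=?,scc[3]=1,scc[4]=0,scc[5]=2,scc[6]=?,scc[7]=?,scc[8]=?)
step 5: low=(low[0]=0,low[1]=?,low[2]=2,low[3]=5,low[4]=6,low[5]=7,low[6]=1,low[7]=3,low[8]=3); scc=(scc[0]=?,scc[1]=?,scc[2]=?,scc[3]=1,scc[4]=0,scc[5]=2,scc[6]=?,scc[7]=3,scc[8]=3)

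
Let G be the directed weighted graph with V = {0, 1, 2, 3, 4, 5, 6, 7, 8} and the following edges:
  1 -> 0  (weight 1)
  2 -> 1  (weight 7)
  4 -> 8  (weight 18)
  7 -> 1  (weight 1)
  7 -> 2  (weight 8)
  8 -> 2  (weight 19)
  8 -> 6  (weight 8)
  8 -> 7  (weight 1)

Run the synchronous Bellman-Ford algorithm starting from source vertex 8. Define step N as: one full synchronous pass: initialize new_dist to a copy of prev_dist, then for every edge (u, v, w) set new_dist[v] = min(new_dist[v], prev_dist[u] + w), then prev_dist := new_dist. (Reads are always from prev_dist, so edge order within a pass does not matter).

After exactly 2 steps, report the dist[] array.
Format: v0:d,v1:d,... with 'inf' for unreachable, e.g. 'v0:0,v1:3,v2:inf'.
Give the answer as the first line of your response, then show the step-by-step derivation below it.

v0:inf,v1:2,v2:9,v3:inf,v4:inf,v5:inf,v6:8,v7:1,v8:0

step 1: dist = v0:inf,v1:inf,v2:19,v3:inf,v4:inf,v5:inf,v6:8,v7:1,v8:0
step 2: dist = v0:inf,v1:2,v2:9,v3:inf,v4:inf,v5:inf,v6:8,v7:1,v8:0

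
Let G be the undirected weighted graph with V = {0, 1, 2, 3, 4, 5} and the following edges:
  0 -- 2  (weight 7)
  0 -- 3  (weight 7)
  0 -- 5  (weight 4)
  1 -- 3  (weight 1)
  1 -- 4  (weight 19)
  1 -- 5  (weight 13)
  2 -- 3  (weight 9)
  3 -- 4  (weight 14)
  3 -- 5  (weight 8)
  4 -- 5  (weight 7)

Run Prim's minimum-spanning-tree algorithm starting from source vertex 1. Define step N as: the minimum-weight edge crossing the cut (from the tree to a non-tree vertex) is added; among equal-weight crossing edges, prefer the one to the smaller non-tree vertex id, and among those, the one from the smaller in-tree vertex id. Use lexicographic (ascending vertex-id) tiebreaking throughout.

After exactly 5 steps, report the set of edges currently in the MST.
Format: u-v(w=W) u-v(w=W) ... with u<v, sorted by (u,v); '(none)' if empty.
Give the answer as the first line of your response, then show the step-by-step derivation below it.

0-2(w=7) 0-3(w=7) 0-5(w=4) 1-3(w=1) 4-5(w=7)

step 1: add edge 1-3 (w=1); MST = {1-3(w=1)}
step 2: add edge 0-3 (w=7); MST = {0-3(w=7) 1-3(w=1)}
step 3: add edge 0-5 (w=4); MST = {0-3(w=7) 0-5(w=4) 1-3(w=1)}
step 4: add edge 0-2 (w=7); MST = {0-2(w=7) 0-3(w=7) 0-5(w=4) 1-3(w=1)}
step 5: add edge 4-5 (w=7); MST = {0-2(w=7) 0-3(w=7) 0-5(w=4) 1-3(w=1) 4-5(w=7)}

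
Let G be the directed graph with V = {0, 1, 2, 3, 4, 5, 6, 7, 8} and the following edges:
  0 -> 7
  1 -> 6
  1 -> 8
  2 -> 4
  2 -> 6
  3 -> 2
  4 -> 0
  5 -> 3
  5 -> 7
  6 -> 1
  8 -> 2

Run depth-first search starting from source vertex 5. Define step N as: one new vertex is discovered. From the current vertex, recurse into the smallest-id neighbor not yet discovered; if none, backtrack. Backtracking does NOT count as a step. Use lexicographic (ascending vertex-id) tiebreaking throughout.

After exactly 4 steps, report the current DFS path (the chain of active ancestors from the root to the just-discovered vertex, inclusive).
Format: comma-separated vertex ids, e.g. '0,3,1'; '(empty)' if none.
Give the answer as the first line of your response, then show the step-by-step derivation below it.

5,3,2,4

step 1: discover 5; path=5; order=5
step 2: discover 3; path=5>3; order=5,3
step 3: discover 2; path=5>3>2; order=5,3,2
step 4: discover 4; path=5>3>2>4; order=5,3,2,4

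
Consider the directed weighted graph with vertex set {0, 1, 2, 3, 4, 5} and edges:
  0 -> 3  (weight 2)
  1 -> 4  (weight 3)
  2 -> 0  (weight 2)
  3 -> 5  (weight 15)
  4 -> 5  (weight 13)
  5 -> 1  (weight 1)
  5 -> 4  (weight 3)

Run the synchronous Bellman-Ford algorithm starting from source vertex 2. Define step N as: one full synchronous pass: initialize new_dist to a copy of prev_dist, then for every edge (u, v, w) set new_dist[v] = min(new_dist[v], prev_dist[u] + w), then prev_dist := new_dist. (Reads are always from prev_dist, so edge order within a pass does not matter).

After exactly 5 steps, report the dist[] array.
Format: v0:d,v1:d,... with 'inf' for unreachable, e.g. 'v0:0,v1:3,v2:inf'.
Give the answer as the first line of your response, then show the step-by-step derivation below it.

v0:2,v1:20,v2:0,v3:4,v4:22,v5:19

step 1: dist = v0:2,v1:inf,v2:0,v3:inf,v4:inf,v5:inf
step 2: dist = v0:2,v1:inf,v2:0,v3:4,v4:inf,v5:inf
step 3: dist = v0:2,v1:inf,v2:0,v3:4,v4:inf,v5:19
step 4: dist = v0:2,v1:20,v2:0,v3:4,v4:22,v5:19
step 5: dist = v0:2,v1:20,v2:0,v3:4,v4:22,v5:19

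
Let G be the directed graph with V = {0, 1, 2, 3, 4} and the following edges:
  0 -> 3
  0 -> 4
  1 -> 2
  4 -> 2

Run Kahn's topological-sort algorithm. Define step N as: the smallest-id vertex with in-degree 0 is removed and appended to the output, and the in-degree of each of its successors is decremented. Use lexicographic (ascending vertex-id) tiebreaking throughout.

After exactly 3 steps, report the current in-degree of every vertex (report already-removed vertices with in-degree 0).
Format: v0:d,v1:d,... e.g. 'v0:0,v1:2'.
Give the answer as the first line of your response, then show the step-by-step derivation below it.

v0:0,v1:0,v2:1,v3:0,v4:0

step 1: output 0; order=[0]; indeg=(0,0,2,0,0)
step 2: output 1; order=[0,1]; indeg=(0,0,1,0,0)
step 3: output 3; order=[0,1,3]; indeg=(0,0,1,0,0)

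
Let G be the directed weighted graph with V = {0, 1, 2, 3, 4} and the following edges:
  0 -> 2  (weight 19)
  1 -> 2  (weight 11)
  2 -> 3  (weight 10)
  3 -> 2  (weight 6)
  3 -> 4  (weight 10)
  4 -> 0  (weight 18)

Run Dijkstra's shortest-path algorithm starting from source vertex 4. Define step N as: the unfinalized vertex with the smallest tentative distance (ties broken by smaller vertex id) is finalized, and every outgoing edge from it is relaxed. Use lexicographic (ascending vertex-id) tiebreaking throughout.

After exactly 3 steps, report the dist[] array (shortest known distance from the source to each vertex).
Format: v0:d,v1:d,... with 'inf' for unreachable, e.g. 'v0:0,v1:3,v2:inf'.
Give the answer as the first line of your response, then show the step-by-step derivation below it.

v0:18,v1:inf,v2:37,v3:47,v4:0

step 1: dist = v0:18,v1:inf,v2:inf,v3:inf,v4:0
step 2: dist = v0:18,v1:inf,v2:37,v3:inf,v4:0
step 3: dist = v0:18,v1:inf,v2:37,v3:47,v4:0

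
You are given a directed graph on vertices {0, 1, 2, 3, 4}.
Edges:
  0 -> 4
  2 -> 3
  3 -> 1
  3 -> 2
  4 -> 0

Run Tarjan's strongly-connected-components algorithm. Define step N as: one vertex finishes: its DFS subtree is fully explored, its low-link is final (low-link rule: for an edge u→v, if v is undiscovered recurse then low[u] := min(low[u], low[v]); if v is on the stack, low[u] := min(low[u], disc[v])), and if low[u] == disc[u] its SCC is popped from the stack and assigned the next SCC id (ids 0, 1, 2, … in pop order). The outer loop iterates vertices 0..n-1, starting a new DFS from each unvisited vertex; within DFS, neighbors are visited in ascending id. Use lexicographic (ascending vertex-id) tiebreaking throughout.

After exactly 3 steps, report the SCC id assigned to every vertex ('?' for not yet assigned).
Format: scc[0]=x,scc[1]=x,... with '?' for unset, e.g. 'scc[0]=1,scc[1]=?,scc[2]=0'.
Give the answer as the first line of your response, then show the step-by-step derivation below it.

scc[0]=0,scc[1]=1,scc[2]=?,scc[3]=?,scc[4]=0

step 1: low=(low[0]=0,low[1]=?,low[2]=?,low[3]=?,low[4]=0); scc=(scc[0]=?,scc[1]=?,scc[2]=?,scc[3]=?,scc[4]=?)
step 2: low=(low[0]=0,low[1]=?,low[2]=?,low[3]=?,low[4]=0); scc=(scc[0]=0,scc[1]=?,scc[2]=?,scc[3]=?,scc[4]=0)
step 3: low=(low[0]=0,low[1]=2,low[2]=?,low[3]=?,low[4]=0); scc=(scc[0]=0,scc[1]=1,scc[2]=?,scc[3]=?,scc[4]=0)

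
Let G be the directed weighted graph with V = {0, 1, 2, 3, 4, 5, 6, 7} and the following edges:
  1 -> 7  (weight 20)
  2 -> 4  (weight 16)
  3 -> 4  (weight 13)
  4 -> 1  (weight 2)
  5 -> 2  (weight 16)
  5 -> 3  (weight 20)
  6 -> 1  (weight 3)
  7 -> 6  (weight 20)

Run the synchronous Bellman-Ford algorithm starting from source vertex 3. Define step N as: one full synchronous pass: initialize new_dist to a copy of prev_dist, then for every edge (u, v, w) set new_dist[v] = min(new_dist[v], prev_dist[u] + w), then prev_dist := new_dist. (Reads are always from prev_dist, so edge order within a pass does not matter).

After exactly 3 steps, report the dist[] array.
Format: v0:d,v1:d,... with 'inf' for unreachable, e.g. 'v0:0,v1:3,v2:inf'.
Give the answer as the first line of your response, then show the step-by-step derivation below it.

v0:inf,v1:15,v2:inf,v3:0,v4:13,v5:inf,v6:inf,v7:35

step 1: dist = v0:inf,v1:inf,v2:inf,v3:0,v4:13,v5:inf,v6:inf,v7:inf
step 2: dist = v0:inf,v1:15,v2:inf,v3:0,v4:13,v5:inf,v6:inf,v7:inf
step 3: dist = v0:inf,v1:15,v2:inf,v3:0,v4:13,v5:inf,v6:inf,v7:35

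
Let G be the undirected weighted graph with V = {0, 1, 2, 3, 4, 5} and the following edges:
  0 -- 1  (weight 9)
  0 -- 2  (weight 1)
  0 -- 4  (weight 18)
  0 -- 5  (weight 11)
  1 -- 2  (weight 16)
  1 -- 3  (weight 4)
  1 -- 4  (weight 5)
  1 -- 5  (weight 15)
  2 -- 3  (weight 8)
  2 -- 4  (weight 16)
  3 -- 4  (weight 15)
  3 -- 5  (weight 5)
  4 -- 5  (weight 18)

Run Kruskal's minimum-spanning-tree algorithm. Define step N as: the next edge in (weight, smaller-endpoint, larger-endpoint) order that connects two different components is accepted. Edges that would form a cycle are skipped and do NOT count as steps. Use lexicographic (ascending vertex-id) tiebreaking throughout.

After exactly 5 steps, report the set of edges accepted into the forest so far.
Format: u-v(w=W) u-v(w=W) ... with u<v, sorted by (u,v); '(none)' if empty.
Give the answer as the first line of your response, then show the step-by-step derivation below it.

0-2(w=1) 1-3(w=4) 1-4(w=5) 2-3(w=8) 3-5(w=5)

step 1: add edge 0-2 (w=1); MST = {0-2(w=1)}
step 2: add edge 1-3 (w=4); MST = {0-2(w=1) 1-3(w=4)}
step 3: add edge 1-4 (w=5); MST = {0-2(w=1) 1-3(w=4) 1-4(w=5)}
step 4: add edge 3-5 (w=5); MST = {0-2(w=1) 1-3(w=4) 1-4(w=5) 3-5(w=5)}
step 5: add edge 2-3 (w=8); MST = {0-2(w=1) 1-3(w=4) 1-4(w=5) 2-3(w=8) 3-5(w=5)}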